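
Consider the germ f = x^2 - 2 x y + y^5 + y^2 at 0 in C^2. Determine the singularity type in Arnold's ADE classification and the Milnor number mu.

The Hessian of f at 0 is [[2, -2], [-2, 2]] with rank 1, so corank 1. A Groebner basis of the Jacobian ideal J(f) in C{x,y} is {y^4, x - y}; counting standard monomials gives mu = 4. Corank 1: A-series; mu = 4 gives A_4.

Type A4, Milnor number mu = 4.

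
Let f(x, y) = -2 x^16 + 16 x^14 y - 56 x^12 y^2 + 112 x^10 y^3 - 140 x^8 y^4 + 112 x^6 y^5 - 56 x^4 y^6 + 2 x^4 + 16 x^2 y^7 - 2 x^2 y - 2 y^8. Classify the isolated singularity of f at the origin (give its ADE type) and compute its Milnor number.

Type D_9, Milnor number mu = 9.

The Hessian of f at 0 has rank 0. Corank 2; j^3 = -2*x^2*y has shape L^2 M (L != M), so D-series; mu = 9 gives D_9.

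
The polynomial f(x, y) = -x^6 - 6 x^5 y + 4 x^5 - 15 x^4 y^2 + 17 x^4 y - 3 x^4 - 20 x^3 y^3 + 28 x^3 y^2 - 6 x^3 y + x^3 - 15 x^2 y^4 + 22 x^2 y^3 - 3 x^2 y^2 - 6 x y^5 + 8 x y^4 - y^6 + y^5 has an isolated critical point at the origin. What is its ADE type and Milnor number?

The Hessian of f at 0 has rank 0. Corank 2; j^3 = x^3 is a perfect cube, so E-series; the 5-jet and mu = 8 give E_8.

Type E_{8}, Milnor number mu = 8.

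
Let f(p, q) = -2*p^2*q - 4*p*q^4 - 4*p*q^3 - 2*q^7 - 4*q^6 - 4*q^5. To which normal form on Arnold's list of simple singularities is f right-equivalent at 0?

D6

The Hessian of f at 0 has rank 0. Corank 2; j^3 = -2*p^2*q has shape L^2 M (L != M), so D-series; mu = 6 gives D_6.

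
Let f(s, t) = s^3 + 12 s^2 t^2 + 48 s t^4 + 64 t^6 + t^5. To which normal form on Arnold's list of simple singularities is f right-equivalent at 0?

E_{8}

The Hessian of f at 0 is [[0, 0], [0, 0]] with rank 0, so corank 2. A Groebner basis of the Jacobian ideal J(f) in C{s,t} is {t^4, s^3, s^2/8 + s*t^2}; counting standard monomials gives mu = 8. Corank 2; j^3 = s^3 is a perfect cube, so E-series; the 5-jet and mu = 8 give E_8.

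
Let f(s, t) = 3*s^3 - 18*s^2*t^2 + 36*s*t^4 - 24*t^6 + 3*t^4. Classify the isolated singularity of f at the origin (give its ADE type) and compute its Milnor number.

Type E_6, Milnor number mu = 6.

The Hessian of f at 0 has rank 0. Corank 2; j^3 = 3*s^3 is a perfect cube, so E-series; the 4-jet and mu = 6 give E_6.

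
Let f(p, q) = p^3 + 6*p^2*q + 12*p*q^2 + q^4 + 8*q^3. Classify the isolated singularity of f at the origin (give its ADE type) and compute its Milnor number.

Type E6, Milnor number mu = 6.

The Hessian of f at 0 is [[0, 0], [0, 0]] with rank 0, so corank 2. A Groebner basis of the Jacobian ideal J(f) in C{p,q} is {q^3, p^2 + 4*p*q + 4*q^2}; counting standard monomials gives mu = 6. Corank 2; j^3 = (p + 2*q)^3 is a perfect cube, so E-series; the 4-jet and mu = 6 give E_6.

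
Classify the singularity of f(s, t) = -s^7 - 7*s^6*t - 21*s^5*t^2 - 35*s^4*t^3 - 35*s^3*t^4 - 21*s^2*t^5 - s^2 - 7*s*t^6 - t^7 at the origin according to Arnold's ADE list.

The Hessian of f at 0 has rank 1. Corank 1: A-series; mu = 6 gives A_6.

A6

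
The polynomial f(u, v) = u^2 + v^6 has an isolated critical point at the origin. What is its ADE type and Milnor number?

Type A5, Milnor number mu = 5.

The Hessian of f at 0 is [[2, 0], [0, 0]] with rank 1, so corank 1. A Groebner basis of the Jacobian ideal J(f) in C{u,v} is {v^5, u}; counting standard monomials gives mu = 5. Corank 1: A-series; mu = 5 gives A_5.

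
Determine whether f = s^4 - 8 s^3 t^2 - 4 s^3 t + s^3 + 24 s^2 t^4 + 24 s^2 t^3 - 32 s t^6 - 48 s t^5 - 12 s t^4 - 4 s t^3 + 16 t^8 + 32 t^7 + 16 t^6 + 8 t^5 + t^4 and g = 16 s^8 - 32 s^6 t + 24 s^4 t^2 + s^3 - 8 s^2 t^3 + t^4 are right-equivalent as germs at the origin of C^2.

Yes.

The Hessian of f at 0 has rank 0. Corank 2; j^3 = s^3 is a perfect cube, so E-series; the 4-jet and mu = 6 give E_6. The Hessian of g at 0 has rank 0. Corank 2; j^3 = s^3 is a perfect cube, so E-series; the 4-jet and mu = 6 give E_6. Both have type E_6, hence right-equivalent.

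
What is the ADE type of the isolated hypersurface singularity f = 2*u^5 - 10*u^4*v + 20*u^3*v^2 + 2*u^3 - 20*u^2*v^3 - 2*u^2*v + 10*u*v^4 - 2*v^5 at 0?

D_{6}

The Hessian of f at 0 has rank 0. Corank 2; j^3 = 2*u^2*(u - v) has shape L^2 M (L != M), so D-series; mu = 6 gives D_6.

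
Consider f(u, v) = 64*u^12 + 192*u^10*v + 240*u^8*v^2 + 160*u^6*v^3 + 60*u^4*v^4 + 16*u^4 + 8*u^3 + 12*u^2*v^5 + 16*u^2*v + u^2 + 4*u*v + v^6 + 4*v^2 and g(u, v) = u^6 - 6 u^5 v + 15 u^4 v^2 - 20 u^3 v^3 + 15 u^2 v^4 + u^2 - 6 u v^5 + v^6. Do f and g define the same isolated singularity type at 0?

Yes.

The Hessian of f at 0 has rank 1. Corank 1: A-series; mu = 5 gives A_5. The Hessian of g at 0 has rank 1. Corank 1: A-series; mu = 5 gives A_5. Both have type A_5, hence right-equivalent.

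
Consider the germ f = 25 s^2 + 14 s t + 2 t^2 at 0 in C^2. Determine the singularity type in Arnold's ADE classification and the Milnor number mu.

The Hessian of f at 0 has rank 2. Corank 0: nondegenerate Morse point, so A_1.

Type A_1, Milnor number mu = 1.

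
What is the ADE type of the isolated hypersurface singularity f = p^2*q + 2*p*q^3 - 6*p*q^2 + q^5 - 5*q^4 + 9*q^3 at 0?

D_5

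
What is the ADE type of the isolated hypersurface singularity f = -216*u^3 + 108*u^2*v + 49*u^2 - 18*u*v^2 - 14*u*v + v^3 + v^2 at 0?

The Hessian of f at 0 has rank 1. Corank 1: A-series; mu = 2 gives A_2.

A_{2}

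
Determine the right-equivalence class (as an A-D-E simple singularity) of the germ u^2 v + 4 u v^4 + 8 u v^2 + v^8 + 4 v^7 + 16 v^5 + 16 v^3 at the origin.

D_9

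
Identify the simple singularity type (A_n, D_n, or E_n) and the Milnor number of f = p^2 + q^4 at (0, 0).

Type A3, Milnor number mu = 3.

The Hessian of f at 0 has rank 1. Corank 1: A-series; mu = 3 gives A_3.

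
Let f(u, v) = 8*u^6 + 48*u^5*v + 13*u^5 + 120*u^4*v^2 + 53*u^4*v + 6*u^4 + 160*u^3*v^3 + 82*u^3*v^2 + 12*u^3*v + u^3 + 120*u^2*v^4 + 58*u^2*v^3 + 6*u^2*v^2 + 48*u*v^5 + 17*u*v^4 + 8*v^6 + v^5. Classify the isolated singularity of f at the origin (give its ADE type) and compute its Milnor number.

The Hessian of f at 0 has rank 0. Corank 2; j^3 = u^3 is a perfect cube, so E-series; the 5-jet and mu = 8 give E_8.

Type E_8, Milnor number mu = 8.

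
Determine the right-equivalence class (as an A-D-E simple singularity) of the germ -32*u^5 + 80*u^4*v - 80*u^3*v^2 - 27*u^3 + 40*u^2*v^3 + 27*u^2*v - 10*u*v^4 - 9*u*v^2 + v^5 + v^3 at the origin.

E_{8}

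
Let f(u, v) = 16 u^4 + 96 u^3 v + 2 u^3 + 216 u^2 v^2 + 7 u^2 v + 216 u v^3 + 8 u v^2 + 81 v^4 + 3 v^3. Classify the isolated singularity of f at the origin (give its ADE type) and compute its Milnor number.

Type D5, Milnor number mu = 5.

The Hessian of f at 0 has rank 0. Corank 2; j^3 = (u + v)^2*(2*u + 3*v) has shape L^2 M (L != M), so D-series; mu = 5 gives D_5.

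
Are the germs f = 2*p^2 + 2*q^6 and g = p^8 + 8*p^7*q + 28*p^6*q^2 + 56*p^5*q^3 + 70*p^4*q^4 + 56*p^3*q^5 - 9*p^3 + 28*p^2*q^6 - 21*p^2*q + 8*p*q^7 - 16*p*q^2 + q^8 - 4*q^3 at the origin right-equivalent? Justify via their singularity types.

No.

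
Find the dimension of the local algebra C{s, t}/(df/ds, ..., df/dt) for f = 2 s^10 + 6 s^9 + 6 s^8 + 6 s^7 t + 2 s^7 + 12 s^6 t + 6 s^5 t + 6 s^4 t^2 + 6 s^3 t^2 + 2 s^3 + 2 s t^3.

7

The Hessian of f at 0 has rank 0. Corank 2; j^3 = 2*s^3 is a perfect cube, so E-series; the 4-jet and mu = 7 give E_7.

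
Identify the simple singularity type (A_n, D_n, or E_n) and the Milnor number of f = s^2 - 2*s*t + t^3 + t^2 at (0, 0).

The Hessian of f at 0 has rank 1. Corank 1: A-series; mu = 2 gives A_2.

Type A_2, Milnor number mu = 2.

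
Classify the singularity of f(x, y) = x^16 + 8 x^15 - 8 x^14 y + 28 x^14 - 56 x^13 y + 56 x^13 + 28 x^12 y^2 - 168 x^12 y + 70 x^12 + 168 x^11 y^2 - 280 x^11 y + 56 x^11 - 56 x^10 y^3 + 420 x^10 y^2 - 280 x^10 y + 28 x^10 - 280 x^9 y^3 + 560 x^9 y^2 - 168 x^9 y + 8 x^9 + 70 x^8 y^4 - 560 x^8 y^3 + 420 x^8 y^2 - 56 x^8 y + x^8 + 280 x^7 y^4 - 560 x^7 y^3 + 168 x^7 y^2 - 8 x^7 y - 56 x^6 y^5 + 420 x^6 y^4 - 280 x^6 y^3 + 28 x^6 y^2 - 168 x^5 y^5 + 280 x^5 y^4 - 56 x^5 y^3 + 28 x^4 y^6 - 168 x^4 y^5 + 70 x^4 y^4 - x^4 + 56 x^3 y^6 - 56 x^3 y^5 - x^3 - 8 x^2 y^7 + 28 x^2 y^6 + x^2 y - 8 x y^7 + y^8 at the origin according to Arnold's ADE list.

D_9

The Hessian of f at 0 is [[0, 0], [0, 0]] with rank 0, so corank 2. A Groebner basis of the Jacobian ideal J(f) in C{x,y} is {x*y/8 + y^7, x*y^2, x^2 - x*y}; counting standard monomials gives mu = 9. Corank 2; j^3 = -x^2*(x - y) has shape L^2 M (L != M), so D-series; mu = 9 gives D_9.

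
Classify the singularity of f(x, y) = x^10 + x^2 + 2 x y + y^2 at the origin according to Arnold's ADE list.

The Hessian of f at 0 has rank 1. Corank 1: A-series; mu = 9 gives A_9.

A_9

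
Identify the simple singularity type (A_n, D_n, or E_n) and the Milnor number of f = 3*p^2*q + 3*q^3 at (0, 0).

Type D_{4}, Milnor number mu = 4.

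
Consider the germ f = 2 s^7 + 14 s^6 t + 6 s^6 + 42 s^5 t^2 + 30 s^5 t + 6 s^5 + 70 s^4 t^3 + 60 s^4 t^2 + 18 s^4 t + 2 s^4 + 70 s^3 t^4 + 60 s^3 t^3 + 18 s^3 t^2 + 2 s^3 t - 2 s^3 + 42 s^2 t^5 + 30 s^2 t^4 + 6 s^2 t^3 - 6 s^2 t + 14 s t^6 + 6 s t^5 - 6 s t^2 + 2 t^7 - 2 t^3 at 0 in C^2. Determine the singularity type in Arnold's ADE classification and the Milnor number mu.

Type E_7, Milnor number mu = 7.

The Hessian of f at 0 has rank 0. Corank 2; j^3 = -2*(s + t)^3 is a perfect cube, so E-series; the 4-jet and mu = 7 give E_7.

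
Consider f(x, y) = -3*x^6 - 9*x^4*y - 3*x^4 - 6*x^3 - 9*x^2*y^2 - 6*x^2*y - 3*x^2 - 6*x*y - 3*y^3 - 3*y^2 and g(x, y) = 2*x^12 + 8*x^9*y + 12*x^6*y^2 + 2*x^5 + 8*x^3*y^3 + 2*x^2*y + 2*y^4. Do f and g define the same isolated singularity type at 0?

No.

The Hessian of f at 0 is [[-6, -6], [-6, -6]] with rank 1, so corank 1. A Groebner basis of the Jacobian ideal J(f) in C{x,y} is {y^2, x + y}; counting standard monomials gives mu = 2. Corank 1: A-series; mu = 2 gives A_2. The Hessian of g at 0 is [[0, 0], [0, 0]] with rank 0, so corank 2. A Groebner basis of the Jacobian ideal J(g) in C{x,y} is {x^3, x^2/4 + y^3, x*y}; counting standard monomials gives mu = 5. Corank 2; j^3 = 2*x^2*y has shape L^2 M (L != M), so D-series; mu = 5 gives D_5. f is A_2 but g is D_5, hence not right-equivalent.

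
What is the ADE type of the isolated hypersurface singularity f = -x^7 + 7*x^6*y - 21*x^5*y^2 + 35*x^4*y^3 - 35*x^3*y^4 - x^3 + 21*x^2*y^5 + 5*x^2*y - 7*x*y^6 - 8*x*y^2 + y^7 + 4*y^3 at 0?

The Hessian of f at 0 is [[0, 0], [0, 0]] with rank 0, so corank 2. A Groebner basis of the Jacobian ideal J(f) in C{x,y} is {-x*y/7 + y^6 + 2*y^2/7, x*y^2 - 2*y^3, x^2 - 3*x*y + 2*y^2}; counting standard monomials gives mu = 8. Corank 2; j^3 = -(x - 2*y)^2*(x - y) has shape L^2 M (L != M), so D-series; mu = 8 gives D_8.

D_{8}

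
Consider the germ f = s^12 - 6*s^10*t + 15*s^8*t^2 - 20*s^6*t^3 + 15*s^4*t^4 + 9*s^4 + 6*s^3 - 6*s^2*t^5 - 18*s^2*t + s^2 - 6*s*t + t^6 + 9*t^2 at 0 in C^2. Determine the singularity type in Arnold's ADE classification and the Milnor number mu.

Type A_{5}, Milnor number mu = 5.

The Hessian of f at 0 has rank 1. Corank 1: A-series; mu = 5 gives A_5.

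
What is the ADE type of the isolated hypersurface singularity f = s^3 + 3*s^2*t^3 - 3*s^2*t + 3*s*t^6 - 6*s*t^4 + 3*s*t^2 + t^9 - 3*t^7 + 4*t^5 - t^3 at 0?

E_8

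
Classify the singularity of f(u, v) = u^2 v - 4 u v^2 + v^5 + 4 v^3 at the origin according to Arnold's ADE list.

D_6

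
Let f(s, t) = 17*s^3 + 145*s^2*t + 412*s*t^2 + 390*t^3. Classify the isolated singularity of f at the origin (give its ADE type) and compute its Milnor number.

The Hessian of f at 0 has rank 0. Corank 2; j^3 = (s + 3*t)*(17*s^2 + 94*s*t + 130*t^2) splits into three distinct lines over C (the quadratic factor has nonzero discriminant), so D_4.

Type D_4, Milnor number mu = 4.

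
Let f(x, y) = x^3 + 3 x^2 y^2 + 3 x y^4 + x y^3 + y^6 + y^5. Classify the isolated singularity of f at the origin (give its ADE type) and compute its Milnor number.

Type E_7, Milnor number mu = 7.

The Hessian of f at 0 has rank 0. Corank 2; j^3 = x^3 is a perfect cube, so E-series; the 4-jet and mu = 7 give E_7.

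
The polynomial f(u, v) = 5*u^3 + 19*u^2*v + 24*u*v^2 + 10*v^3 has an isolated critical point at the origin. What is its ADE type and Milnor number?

The Hessian of f at 0 has rank 0. Corank 2; j^3 = (u + v)*(5*u^2 + 14*u*v + 10*v^2) splits into three distinct lines over C (the quadratic factor has nonzero discriminant), so D_4.

Type D_4, Milnor number mu = 4.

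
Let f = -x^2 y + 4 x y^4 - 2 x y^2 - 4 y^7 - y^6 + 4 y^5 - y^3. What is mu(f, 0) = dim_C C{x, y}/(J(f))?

The Hessian of f at 0 has rank 0. Corank 2; j^3 = -y*(x + y)^2 has shape L^2 M (L != M), so D-series; mu = 7 gives D_7.

7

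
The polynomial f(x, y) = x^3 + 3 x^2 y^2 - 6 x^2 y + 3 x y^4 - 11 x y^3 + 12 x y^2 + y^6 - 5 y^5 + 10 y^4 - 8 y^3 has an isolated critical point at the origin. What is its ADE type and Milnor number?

The Hessian of f at 0 is [[0, 0], [0, 0]] with rank 0, so corank 2. A Groebner basis of the Jacobian ideal J(f) in C{x,y} is {-x^2 + 4*x*y + y^4 - y^3/3 - 4*y^2, x^3 + 14*x^2 - 56*x*y - 10*y^3/3 + 56*y^2, x^2*y + 13*x^2/3 - 52*x*y/3 - 23*y^3/9 + 52*y^2/3, x^2 + x*y^2 - 4*x*y - 5*y^3/3 + 4*y^2}; counting standard monomials gives mu = 7. Corank 2; j^3 = (x - 2*y)^3 is a perfect cube, so E-series; the 4-jet and mu = 7 give E_7.

Type E_{7}, Milnor number mu = 7.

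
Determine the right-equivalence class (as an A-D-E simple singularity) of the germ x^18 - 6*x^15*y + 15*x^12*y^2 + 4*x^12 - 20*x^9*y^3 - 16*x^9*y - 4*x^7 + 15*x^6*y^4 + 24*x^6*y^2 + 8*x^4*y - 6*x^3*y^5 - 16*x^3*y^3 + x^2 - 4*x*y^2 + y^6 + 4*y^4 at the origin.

A_{5}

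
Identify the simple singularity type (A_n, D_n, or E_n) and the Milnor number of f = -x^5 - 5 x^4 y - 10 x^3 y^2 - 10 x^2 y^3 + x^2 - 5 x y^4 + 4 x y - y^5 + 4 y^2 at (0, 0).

The Hessian of f at 0 has rank 1. Corank 1: A-series; mu = 4 gives A_4.

Type A4, Milnor number mu = 4.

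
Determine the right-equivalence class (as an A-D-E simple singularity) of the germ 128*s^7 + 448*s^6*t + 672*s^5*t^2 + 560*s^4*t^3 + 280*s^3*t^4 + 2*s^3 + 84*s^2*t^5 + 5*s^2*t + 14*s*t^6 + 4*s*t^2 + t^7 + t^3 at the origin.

The Hessian of f at 0 is [[0, 0], [0, 0]] with rank 0, so corank 2. A Groebner basis of the Jacobian ideal J(f) in C{s,t} is {s*t/14 + t^6 + t^2/14, s*t^2 + t^3, s^2 + 3*s*t/2 + t^2/2}; counting standard monomials gives mu = 8. Corank 2; j^3 = (s + t)^2*(2*s + t) has shape L^2 M (L != M), so D-series; mu = 8 gives D_8.

D8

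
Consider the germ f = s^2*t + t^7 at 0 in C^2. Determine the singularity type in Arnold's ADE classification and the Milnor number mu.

Type D8, Milnor number mu = 8.

The Hessian of f at 0 is [[0, 0], [0, 0]] with rank 0, so corank 2. A Groebner basis of the Jacobian ideal J(f) in C{s,t} is {s^2/7 + t^6, s^3, s*t}; counting standard monomials gives mu = 8. Corank 2; j^3 = s^2*t has shape L^2 M (L != M), so D-series; mu = 8 gives D_8.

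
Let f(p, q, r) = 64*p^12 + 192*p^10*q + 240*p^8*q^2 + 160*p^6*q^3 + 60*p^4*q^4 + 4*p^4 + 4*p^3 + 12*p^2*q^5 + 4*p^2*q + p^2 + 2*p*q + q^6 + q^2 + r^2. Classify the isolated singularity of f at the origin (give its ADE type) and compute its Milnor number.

Type A_5, Milnor number mu = 5.

The Hessian of f at 0 has rank 2. Corank 1: A-series; mu = 5 gives A_5.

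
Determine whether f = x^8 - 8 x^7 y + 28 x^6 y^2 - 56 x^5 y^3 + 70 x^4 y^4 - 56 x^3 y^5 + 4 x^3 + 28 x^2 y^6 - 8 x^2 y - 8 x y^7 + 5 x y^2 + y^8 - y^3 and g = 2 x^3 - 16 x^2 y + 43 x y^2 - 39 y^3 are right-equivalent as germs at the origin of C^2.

The Hessian of f at 0 is [[0, 0], [0, 0]] with rank 0, so corank 2. A Groebner basis of the Jacobian ideal J(f) in C{x,y} is {-32*x*y + y^7 + 16*y^2, x*y^2 - y^3/2, x^2 - 3*x*y/2 + y^2/2}; counting standard monomials gives mu = 9. Corank 2; j^3 = (x - y)*(2*x - y)^2 has shape L^2 M (L != M), so D-series; mu = 9 gives D_9. The Hessian of g at 0 is [[0, 0], [0, 0]] with rank 0, so corank 2. A Groebner basis of the Jacobian ideal J(g) in C{x,y} is {y^3, x^2 - 23*y^2/2, x*y - 7*y^2/2}; counting standard monomials gives mu = 4. Corank 2; j^3 = (x - 3*y)*(2*x^2 - 10*x*y + 13*y^2) splits into three distinct lines over C (the quadratic factor has nonzero discriminant), so D_4. f is D_9 but g is D_4, hence not right-equivalent.

No.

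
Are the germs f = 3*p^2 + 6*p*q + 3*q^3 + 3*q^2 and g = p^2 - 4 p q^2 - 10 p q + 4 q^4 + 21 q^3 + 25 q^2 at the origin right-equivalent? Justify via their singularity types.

Yes.

The Hessian of f at 0 is [[6, 6], [6, 6]] with rank 1, so corank 1. A Groebner basis of the Jacobian ideal J(f) in C{p,q} is {q^2, p + q}; counting standard monomials gives mu = 2. Corank 1: A-series; mu = 2 gives A_2. The Hessian of g at 0 is [[2, -10], [-10, 50]] with rank 1, so corank 1. A Groebner basis of the Jacobian ideal J(g) in C{p,q} is {q^2, p - 5*q}; counting standard monomials gives mu = 2. Corank 1: A-series; mu = 2 gives A_2. Both have type A_2, hence right-equivalent.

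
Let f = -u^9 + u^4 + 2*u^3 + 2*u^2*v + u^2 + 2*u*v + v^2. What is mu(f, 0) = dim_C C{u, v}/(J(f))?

The Hessian of f at 0 has rank 1. Corank 1: A-series; mu = 8 gives A_8.

8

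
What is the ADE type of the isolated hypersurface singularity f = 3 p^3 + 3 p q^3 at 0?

The Hessian of f at 0 has rank 0. Corank 2; j^3 = 3*p^3 is a perfect cube, so E-series; the 4-jet and mu = 7 give E_7.

E7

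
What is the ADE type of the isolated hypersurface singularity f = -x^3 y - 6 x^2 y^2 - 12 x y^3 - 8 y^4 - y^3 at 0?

E7

The Hessian of f at 0 is [[0, 0], [0, 0]] with rank 0, so corank 2. A Groebner basis of the Jacobian ideal J(f) in C{x,y} is {x^3 - 12*x*y^2 + 3*y^2, x^2*y + 4*x*y^2, y^3}; counting standard monomials gives mu = 7. Corank 2; j^3 = -y^3 is a perfect cube, so E-series; the 4-jet and mu = 7 give E_7.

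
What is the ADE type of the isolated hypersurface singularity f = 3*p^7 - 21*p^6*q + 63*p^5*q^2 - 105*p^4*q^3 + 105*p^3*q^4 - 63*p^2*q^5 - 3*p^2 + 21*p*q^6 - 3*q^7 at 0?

A6

The Hessian of f at 0 has rank 1. Corank 1: A-series; mu = 6 gives A_6.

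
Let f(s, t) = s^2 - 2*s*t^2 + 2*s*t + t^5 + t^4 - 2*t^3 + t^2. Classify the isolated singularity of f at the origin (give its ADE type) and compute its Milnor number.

The Hessian of f at 0 has rank 1. Corank 1: A-series; mu = 4 gives A_4.

Type A_{4}, Milnor number mu = 4.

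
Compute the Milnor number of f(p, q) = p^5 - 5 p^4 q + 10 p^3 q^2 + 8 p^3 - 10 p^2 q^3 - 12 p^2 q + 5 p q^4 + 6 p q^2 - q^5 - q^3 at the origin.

The Hessian of f at 0 has rank 0. Corank 2; j^3 = (2*p - q)^3 is a perfect cube, so E-series; the 5-jet and mu = 8 give E_8.

8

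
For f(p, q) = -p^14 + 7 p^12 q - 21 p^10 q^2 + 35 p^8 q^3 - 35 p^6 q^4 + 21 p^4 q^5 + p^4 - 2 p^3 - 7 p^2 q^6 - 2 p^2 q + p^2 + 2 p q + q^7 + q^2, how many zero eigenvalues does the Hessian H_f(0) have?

1

The Hessian at 0 is [[2, 2], [2, 2]] of rank 1; hence corank 1.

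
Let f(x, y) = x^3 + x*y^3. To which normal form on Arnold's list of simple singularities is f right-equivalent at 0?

E_{7}

The Hessian of f at 0 has rank 0. Corank 2; j^3 = x^3 is a perfect cube, so E-series; the 4-jet and mu = 7 give E_7.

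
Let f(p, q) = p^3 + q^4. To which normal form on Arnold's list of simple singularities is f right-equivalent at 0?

E6

The Hessian of f at 0 has rank 0. Corank 2; j^3 = p^3 is a perfect cube, so E-series; the 4-jet and mu = 6 give E_6.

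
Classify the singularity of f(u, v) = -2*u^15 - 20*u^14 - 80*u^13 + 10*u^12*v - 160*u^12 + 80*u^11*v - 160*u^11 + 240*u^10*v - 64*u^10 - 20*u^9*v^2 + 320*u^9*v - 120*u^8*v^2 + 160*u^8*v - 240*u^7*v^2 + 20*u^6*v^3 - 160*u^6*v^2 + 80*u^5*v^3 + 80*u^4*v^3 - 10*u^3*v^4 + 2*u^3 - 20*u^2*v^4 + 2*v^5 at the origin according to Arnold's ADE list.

The Hessian of f at 0 has rank 0. Corank 2; j^3 = 2*u^3 is a perfect cube, so E-series; the 5-jet and mu = 8 give E_8.

E8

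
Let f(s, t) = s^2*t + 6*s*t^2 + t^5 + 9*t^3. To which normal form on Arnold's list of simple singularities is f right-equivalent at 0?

D_{6}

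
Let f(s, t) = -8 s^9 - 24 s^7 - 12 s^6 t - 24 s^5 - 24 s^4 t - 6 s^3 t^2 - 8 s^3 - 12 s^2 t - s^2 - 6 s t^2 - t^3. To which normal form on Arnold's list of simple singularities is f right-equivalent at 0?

A2

The Hessian of f at 0 is [[-2, 0], [0, 0]] with rank 1, so corank 1. A Groebner basis of the Jacobian ideal J(f) in C{s,t} is {t^2, s}; counting standard monomials gives mu = 2. Corank 1: A-series; mu = 2 gives A_2.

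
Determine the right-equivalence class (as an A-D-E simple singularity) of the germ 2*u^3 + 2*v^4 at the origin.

The Hessian of f at 0 has rank 0. Corank 2; j^3 = 2*u^3 is a perfect cube, so E-series; the 4-jet and mu = 6 give E_6.

E_{6}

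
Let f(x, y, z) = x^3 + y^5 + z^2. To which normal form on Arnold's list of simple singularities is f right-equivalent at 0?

E8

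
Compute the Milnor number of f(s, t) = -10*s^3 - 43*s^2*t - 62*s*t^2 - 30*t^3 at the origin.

The Hessian of f at 0 has rank 0. Corank 2; j^3 = -(2*s + 3*t)*(5*s^2 + 14*s*t + 10*t^2) splits into three distinct lines over C (the quadratic factor has nonzero discriminant), so D_4.

4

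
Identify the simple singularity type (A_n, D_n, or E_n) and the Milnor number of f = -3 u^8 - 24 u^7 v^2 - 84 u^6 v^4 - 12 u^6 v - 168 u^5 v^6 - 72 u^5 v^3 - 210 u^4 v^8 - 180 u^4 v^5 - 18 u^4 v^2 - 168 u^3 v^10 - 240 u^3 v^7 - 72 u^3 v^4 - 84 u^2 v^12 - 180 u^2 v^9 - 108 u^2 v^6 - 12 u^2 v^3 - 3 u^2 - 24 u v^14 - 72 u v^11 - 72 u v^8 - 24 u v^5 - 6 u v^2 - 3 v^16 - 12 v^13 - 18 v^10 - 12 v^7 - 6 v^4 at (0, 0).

The Hessian of f at 0 has rank 1. Corank 1: A-series; mu = 3 gives A_3.

Type A3, Milnor number mu = 3.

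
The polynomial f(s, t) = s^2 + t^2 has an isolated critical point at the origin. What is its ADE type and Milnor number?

The Hessian of f at 0 has rank 2. Corank 0: nondegenerate Morse point, so A_1.

Type A_1, Milnor number mu = 1.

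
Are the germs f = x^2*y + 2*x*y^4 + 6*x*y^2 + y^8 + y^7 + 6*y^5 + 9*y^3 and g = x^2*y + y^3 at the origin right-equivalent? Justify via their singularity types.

The Hessian of f at 0 is [[0, 0], [0, 0]] with rank 0, so corank 2. A Groebner basis of the Jacobian ideal J(f) in C{x,y} is {x^2*y^2 - 48*x^2*y - 6*x^2 - 288*x*y^2 - 27*x*y - 432*y^3 - 27*y^2, 8*x^2*y + x^2 + x*y^3 + 48*x*y^2 + 3*x*y + 72*y^3, x*y + y^4 + 3*y^2, x^3 + 9*x^2*y + 27*x*y^2 + 27*y^3}; counting standard monomials gives mu = 9. Corank 2; j^3 = y*(x + 3*y)^2 has shape L^2 M (L != M), so D-series; mu = 9 gives D_9. The Hessian of g at 0 is [[0, 0], [0, 0]] with rank 0, so corank 2. A Groebner basis of the Jacobian ideal J(g) in C{x,y} is {y^3, x^2 + 3*y^2, x*y}; counting standard monomials gives mu = 4. Corank 2; j^3 = y*(x^2 + y^2) splits into three distinct lines over C (the quadratic factor has nonzero discriminant), so D_4. f is D_9 but g is D_4, hence not right-equivalent.

No.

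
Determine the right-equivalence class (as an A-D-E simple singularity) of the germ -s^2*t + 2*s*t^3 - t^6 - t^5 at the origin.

D_{7}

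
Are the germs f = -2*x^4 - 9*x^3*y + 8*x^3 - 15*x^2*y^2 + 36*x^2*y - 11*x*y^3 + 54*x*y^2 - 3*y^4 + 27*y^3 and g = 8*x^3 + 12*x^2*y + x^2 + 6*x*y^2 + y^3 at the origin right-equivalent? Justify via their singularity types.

No.

The Hessian of f at 0 has rank 0. Corank 2; j^3 = (2*x + 3*y)^3 is a perfect cube, so E-series; the 4-jet and mu = 7 give E_7. The Hessian of g at 0 has rank 1. Corank 1: A-series; mu = 2 gives A_2. f is E_7 but g is A_2, hence not right-equivalent.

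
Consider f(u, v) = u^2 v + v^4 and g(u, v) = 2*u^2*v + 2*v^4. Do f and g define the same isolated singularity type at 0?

Yes.

The Hessian of f at 0 is [[0, 0], [0, 0]] with rank 0, so corank 2. A Groebner basis of the Jacobian ideal J(f) in C{u,v} is {u^3, u^2/4 + v^3, u*v}; counting standard monomials gives mu = 5. Corank 2; j^3 = u^2*v has shape L^2 M (L != M), so D-series; mu = 5 gives D_5. The Hessian of g at 0 is [[0, 0], [0, 0]] with rank 0, so corank 2. A Groebner basis of the Jacobian ideal J(g) in C{u,v} is {u^3, u^2/4 + v^3, u*v}; counting standard monomials gives mu = 5. Corank 2; j^3 = 2*u^2*v has shape L^2 M (L != M), so D-series; mu = 5 gives D_5. Both have type D_5, hence right-equivalent.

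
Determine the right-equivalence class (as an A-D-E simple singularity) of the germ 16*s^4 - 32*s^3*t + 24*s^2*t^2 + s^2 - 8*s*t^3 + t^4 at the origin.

The Hessian of f at 0 is [[2, 0], [0, 0]] with rank 1, so corank 1. A Groebner basis of the Jacobian ideal J(f) in C{s,t} is {t^3, s}; counting standard monomials gives mu = 3. Corank 1: A-series; mu = 3 gives A_3.

A_3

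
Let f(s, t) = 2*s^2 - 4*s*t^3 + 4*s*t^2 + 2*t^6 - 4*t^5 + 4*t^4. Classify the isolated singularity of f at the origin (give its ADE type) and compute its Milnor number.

Type A3, Milnor number mu = 3.

The Hessian of f at 0 has rank 1. Corank 1: A-series; mu = 3 gives A_3.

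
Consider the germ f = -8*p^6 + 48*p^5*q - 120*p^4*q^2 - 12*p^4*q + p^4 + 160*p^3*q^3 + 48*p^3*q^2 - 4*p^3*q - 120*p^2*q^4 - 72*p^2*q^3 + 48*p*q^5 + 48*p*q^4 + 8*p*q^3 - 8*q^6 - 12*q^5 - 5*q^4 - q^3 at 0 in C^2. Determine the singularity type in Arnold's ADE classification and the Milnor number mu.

Type E_6, Milnor number mu = 6.

The Hessian of f at 0 has rank 0. Corank 2; j^3 = -q^3 is a perfect cube, so E-series; the 4-jet and mu = 6 give E_6.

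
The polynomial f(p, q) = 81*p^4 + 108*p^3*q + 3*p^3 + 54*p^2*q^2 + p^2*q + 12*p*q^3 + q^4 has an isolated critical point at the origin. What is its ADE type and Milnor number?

The Hessian of f at 0 has rank 0. Corank 2; j^3 = p^2*(3*p + q) has shape L^2 M (L != M), so D-series; mu = 5 gives D_5.

Type D5, Milnor number mu = 5.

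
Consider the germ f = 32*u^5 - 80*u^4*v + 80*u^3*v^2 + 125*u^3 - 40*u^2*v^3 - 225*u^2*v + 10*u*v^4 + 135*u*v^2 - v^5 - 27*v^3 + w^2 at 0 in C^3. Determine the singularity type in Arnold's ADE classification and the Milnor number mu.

Type E_{8}, Milnor number mu = 8.

The Hessian of f at 0 has rank 1. Corank 2; j^3 = (5*u - 3*v)^3 is a perfect cube, so E-series; the 5-jet and mu = 8 give E_8.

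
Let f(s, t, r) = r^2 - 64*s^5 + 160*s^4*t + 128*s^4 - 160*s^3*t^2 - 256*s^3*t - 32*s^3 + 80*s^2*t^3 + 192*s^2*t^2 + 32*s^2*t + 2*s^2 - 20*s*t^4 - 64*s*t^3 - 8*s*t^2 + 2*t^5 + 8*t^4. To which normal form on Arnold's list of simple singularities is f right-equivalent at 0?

A_{4}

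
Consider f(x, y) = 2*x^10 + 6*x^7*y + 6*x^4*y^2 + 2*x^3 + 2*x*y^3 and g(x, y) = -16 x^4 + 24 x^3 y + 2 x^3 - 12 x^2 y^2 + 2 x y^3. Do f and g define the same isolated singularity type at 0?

Yes.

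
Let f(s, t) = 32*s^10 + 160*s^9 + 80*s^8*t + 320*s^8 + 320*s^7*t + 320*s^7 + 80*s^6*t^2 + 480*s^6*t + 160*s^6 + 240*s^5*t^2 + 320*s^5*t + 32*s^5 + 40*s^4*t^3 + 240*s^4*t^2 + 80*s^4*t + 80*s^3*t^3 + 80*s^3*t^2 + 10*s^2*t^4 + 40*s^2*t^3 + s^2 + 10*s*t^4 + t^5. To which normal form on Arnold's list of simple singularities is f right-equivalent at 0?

A4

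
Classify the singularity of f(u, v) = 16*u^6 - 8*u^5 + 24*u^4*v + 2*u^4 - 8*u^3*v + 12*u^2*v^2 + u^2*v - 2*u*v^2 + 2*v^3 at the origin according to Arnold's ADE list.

The Hessian of f at 0 is [[0, 0], [0, 0]] with rank 0, so corank 2. A Groebner basis of the Jacobian ideal J(f) in C{u,v} is {v^3, u^2 + 2*v^2, u*v - v^2}; counting standard monomials gives mu = 4. Corank 2; j^3 = v*(u^2 - 2*u*v + 2*v^2) splits into three distinct lines over C (the quadratic factor has nonzero discriminant), so D_4.

D_4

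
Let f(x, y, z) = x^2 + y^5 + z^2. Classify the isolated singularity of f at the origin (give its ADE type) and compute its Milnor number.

Type A_{4}, Milnor number mu = 4.

The Hessian of f at 0 is [[2, 0, 0], [0, 0, 0], [0, 0, 2]] with rank 2, so corank 1. A Groebner basis of the Jacobian ideal J(f) in C{x,y,z} is {y^4, x, z}; counting standard monomials gives mu = 4. Corank 1: A-series; mu = 4 gives A_4.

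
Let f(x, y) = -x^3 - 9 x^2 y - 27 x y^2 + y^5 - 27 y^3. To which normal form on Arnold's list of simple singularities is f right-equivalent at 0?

E_{8}

The Hessian of f at 0 has rank 0. Corank 2; j^3 = -(x + 3*y)^3 is a perfect cube, so E-series; the 5-jet and mu = 8 give E_8.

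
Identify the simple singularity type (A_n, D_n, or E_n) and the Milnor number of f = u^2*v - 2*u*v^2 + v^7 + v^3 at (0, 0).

Type D_8, Milnor number mu = 8.

The Hessian of f at 0 is [[0, 0], [0, 0]] with rank 0, so corank 2. A Groebner basis of the Jacobian ideal J(f) in C{u,v} is {u^2/7 + v^6 - v^2/7, u^3 - v^3, u*v - v^2}; counting standard monomials gives mu = 8. Corank 2; j^3 = v*(u - v)^2 has shape L^2 M (L != M), so D-series; mu = 8 gives D_8.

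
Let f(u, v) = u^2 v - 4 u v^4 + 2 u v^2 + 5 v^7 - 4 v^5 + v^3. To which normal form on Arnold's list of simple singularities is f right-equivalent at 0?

D8

The Hessian of f at 0 is [[0, 0], [0, 0]] with rank 0, so corank 2. A Groebner basis of the Jacobian ideal J(f) in C{u,v} is {2*u^2/3 + u*v^3 + 11*u*v/6 + 7*v^2/6, -u*v/2 + v^4 - v^2/2, u^3 - 3*u*v^2 - 2*v^3, u^2*v + 2*u*v^2 + v^3}; counting standard monomials gives mu = 8. Corank 2; j^3 = v*(u + v)^2 has shape L^2 M (L != M), so D-series; mu = 8 gives D_8.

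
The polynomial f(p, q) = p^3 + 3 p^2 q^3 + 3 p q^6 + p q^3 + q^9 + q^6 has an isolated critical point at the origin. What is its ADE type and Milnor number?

Type E7, Milnor number mu = 7.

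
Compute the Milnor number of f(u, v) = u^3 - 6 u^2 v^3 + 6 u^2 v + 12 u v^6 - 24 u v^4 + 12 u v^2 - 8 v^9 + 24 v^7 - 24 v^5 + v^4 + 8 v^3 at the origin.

The Hessian of f at 0 has rank 0. Corank 2; j^3 = (u + 2*v)^3 is a perfect cube, so E-series; the 4-jet and mu = 6 give E_6.

6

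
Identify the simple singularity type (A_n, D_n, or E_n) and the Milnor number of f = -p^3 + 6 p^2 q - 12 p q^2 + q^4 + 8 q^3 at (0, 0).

Type E6, Milnor number mu = 6.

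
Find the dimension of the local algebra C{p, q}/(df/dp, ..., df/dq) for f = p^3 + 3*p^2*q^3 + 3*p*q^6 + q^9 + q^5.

8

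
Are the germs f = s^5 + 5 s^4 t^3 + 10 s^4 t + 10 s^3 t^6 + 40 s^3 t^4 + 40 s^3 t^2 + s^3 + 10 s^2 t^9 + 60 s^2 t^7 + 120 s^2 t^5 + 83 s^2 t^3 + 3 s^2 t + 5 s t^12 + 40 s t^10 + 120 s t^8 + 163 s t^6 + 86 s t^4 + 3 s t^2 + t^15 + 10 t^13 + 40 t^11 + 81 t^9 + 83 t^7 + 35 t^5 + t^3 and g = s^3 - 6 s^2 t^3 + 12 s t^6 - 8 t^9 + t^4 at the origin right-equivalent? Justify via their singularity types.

No.

The Hessian of f at 0 has rank 0. Corank 2; j^3 = (s + t)^3 is a perfect cube, so E-series; the 5-jet and mu = 8 give E_8. The Hessian of g at 0 has rank 0. Corank 2; j^3 = s^3 is a perfect cube, so E-series; the 4-jet and mu = 6 give E_6. f is E_8 but g is E_6, hence not right-equivalent.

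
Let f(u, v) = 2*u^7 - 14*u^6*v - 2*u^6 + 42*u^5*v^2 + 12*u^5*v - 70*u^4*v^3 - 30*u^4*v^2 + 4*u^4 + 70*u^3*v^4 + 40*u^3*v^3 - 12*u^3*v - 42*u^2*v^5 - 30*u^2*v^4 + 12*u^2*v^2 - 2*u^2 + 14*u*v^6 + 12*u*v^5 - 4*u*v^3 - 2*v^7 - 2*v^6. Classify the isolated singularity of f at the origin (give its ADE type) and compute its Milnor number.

Type A6, Milnor number mu = 6.

The Hessian of f at 0 is [[-4, 0], [0, 0]] with rank 1, so corank 1. A Groebner basis of the Jacobian ideal J(f) in C{u,v} is {u*v + v^4, u*v^2 - u/3 - v^3/3, u^2}; counting standard monomials gives mu = 6. Corank 1: A-series; mu = 6 gives A_6.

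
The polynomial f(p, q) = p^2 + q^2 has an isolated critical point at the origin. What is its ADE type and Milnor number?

The Hessian of f at 0 has rank 2. Corank 0: nondegenerate Morse point, so A_1.

Type A_{1}, Milnor number mu = 1.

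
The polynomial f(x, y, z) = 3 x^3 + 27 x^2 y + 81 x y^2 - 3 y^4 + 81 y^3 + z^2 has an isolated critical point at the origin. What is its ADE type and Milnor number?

Type E_6, Milnor number mu = 6.

The Hessian of f at 0 has rank 1. Corank 2; j^3 = 3*(x + 3*y)^3 is a perfect cube, so E-series; the 4-jet and mu = 6 give E_6.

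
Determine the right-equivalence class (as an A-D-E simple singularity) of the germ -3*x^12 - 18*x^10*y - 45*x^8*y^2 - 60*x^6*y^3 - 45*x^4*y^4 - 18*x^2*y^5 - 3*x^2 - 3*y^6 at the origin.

A5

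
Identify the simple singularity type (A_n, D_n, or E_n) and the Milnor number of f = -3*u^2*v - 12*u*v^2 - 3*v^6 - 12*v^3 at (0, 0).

The Hessian of f at 0 has rank 0. Corank 2; j^3 = -3*v*(u + 2*v)^2 has shape L^2 M (L != M), so D-series; mu = 7 gives D_7.

Type D_7, Milnor number mu = 7.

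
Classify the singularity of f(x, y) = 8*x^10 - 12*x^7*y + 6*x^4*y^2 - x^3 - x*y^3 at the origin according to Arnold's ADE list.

E_{7}

The Hessian of f at 0 has rank 0. Corank 2; j^3 = -x^3 is a perfect cube, so E-series; the 4-jet and mu = 7 give E_7.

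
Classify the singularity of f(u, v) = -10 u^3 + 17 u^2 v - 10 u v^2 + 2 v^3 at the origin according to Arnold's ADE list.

The Hessian of f at 0 is [[0, 0], [0, 0]] with rank 0, so corank 2. A Groebner basis of the Jacobian ideal J(f) in C{u,v} is {v^3, u^2 - 2*v^2/11, u*v - 5*v^2/11}; counting standard monomials gives mu = 4. Corank 2; j^3 = -(2*u - v)*(5*u^2 - 6*u*v + 2*v^2) splits into three distinct lines over C (the quadratic factor has nonzero discriminant), so D_4.

D4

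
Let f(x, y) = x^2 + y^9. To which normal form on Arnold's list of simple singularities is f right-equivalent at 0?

A8

The Hessian of f at 0 has rank 1. Corank 1: A-series; mu = 8 gives A_8.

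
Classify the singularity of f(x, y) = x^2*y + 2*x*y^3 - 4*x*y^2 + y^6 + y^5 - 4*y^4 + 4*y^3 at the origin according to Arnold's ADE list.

D7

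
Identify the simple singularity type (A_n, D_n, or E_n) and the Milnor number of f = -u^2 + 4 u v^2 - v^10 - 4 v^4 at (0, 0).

Type A9, Milnor number mu = 9.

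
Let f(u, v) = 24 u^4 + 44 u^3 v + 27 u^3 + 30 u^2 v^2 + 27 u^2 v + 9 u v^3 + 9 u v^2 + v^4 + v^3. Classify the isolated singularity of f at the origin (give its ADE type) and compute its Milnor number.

Type E7, Milnor number mu = 7.

The Hessian of f at 0 has rank 0. Corank 2; j^3 = (3*u + v)^3 is a perfect cube, so E-series; the 4-jet and mu = 7 give E_7.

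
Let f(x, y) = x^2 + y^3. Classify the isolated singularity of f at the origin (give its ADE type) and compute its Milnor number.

The Hessian of f at 0 has rank 1. Corank 1: A-series; mu = 2 gives A_2.

Type A_2, Milnor number mu = 2.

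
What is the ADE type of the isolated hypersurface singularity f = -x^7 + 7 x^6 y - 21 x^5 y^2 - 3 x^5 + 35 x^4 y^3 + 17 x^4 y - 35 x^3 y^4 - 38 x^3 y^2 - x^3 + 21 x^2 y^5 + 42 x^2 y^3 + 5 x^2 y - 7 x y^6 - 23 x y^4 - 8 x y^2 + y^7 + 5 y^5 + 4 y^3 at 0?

D_6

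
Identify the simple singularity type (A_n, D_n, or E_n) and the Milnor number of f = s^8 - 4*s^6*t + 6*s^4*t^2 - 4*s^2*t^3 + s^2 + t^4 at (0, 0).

The Hessian of f at 0 is [[2, 0], [0, 0]] with rank 1, so corank 1. A Groebner basis of the Jacobian ideal J(f) in C{s,t} is {t^3, s}; counting standard monomials gives mu = 3. Corank 1: A-series; mu = 3 gives A_3.

Type A_{3}, Milnor number mu = 3.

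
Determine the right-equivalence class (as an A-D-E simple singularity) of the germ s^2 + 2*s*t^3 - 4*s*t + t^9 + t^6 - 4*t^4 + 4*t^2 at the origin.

A_{8}

The Hessian of f at 0 is [[2, -4], [-4, 8]] with rank 1, so corank 1. A Groebner basis of the Jacobian ideal J(f) in C{s,t} is {s^2*t^2 + 4*s^2 - 12*s*t + 8*t^2, s^3 - 6*s^2*t + 12*s*t^2 + 8*s - 16*t, s + t^3 - 2*t}; counting standard monomials gives mu = 8. Corank 1: A-series; mu = 8 gives A_8.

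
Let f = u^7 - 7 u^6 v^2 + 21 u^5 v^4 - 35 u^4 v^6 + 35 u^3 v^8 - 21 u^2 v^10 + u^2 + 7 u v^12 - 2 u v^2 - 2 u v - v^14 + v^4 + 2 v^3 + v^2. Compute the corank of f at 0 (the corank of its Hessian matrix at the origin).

1

Hessian at 0 has rank 1.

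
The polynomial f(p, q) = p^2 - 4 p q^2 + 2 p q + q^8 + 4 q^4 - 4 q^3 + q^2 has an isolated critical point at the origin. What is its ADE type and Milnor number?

Type A_{7}, Milnor number mu = 7.

The Hessian of f at 0 has rank 1. Corank 1: A-series; mu = 7 gives A_7.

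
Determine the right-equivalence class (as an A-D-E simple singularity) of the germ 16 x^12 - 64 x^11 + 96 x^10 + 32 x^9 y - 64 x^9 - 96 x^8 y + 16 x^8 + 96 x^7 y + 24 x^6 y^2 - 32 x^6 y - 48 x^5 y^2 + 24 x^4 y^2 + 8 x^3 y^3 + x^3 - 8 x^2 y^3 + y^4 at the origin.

E_{6}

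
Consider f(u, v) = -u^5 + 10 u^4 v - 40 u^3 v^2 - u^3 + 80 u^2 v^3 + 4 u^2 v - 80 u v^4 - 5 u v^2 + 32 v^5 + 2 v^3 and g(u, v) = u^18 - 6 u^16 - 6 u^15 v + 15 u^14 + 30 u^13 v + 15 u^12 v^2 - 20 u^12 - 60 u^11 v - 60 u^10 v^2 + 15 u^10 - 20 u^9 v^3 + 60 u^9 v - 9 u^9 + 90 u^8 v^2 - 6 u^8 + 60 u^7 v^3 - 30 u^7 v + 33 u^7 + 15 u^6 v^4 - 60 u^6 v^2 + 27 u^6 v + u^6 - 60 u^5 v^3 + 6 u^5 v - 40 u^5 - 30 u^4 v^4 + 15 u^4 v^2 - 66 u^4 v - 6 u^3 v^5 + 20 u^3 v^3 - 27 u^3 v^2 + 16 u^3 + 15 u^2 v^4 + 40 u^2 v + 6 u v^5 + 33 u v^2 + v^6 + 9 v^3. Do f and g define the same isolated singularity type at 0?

The Hessian of f at 0 has rank 0. Corank 2; j^3 = -(u - 2*v)*(u - v)^2 has shape L^2 M (L != M), so D-series; mu = 6 gives D_6. The Hessian of g at 0 has rank 0. Corank 2; j^3 = (u + v)*(4*u + 3*v)^2 has shape L^2 M (L != M), so D-series; mu = 7 gives D_7. f is D_6 but g is D_7, hence not right-equivalent.

No.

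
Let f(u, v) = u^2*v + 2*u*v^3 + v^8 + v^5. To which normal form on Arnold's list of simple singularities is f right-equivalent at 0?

D_{9}

The Hessian of f at 0 has rank 0. Corank 2; j^3 = u^2*v has shape L^2 M (L != M), so D-series; mu = 9 gives D_9.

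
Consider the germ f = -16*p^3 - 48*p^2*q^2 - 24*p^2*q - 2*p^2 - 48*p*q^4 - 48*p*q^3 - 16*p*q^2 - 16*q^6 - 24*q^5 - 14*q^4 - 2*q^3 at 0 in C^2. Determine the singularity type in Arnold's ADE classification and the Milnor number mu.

Type A_2, Milnor number mu = 2.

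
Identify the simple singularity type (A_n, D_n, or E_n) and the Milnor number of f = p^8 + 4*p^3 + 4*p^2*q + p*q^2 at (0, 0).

Type D9, Milnor number mu = 9.

The Hessian of f at 0 is [[0, 0], [0, 0]] with rank 0, so corank 2. A Groebner basis of the Jacobian ideal J(f) in C{p,q} is {-32*p*q + q^7 - 16*q^2, p*q^2 + q^3/2, p^2 + p*q/2}; counting standard monomials gives mu = 9. Corank 2; j^3 = p*(2*p + q)^2 has shape L^2 M (L != M), so D-series; mu = 9 gives D_9.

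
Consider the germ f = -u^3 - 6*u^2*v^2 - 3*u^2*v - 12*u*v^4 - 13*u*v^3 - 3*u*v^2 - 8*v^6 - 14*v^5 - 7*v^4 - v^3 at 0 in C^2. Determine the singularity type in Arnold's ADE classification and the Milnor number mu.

Type E7, Milnor number mu = 7.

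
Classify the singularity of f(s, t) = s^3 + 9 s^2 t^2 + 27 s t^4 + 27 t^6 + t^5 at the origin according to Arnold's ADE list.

E8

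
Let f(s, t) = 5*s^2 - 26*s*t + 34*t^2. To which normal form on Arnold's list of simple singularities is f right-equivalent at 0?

The Hessian of f at 0 is [[10, -26], [-26, 68]] with rank 2, so corank 0. A Groebner basis of the Jacobian ideal J(f) in C{s,t} is {s, t}; counting standard monomials gives mu = 1. Corank 0: nondegenerate Morse point, so A_1.

A1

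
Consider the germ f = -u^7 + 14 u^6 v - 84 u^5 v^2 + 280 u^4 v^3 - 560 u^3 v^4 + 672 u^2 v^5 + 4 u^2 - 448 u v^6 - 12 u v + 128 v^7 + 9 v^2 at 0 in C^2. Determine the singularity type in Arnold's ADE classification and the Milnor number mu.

Type A_6, Milnor number mu = 6.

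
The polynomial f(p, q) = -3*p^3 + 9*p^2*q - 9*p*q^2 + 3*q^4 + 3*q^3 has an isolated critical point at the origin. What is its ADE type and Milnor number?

Type E_6, Milnor number mu = 6.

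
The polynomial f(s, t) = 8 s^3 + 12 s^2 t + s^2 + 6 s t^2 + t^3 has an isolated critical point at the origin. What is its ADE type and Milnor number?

The Hessian of f at 0 has rank 1. Corank 1: A-series; mu = 2 gives A_2.

Type A_{2}, Milnor number mu = 2.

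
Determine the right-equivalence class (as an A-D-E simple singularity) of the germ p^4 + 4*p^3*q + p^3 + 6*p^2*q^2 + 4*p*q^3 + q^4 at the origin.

The Hessian of f at 0 is [[0, 0], [0, 0]] with rank 0, so corank 2. A Groebner basis of the Jacobian ideal J(f) in C{p,q} is {q^4, p*q^2 + q^3/3, p^2}; counting standard monomials gives mu = 6. Corank 2; j^3 = p^3 is a perfect cube, so E-series; the 4-jet and mu = 6 give E_6.

E_6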